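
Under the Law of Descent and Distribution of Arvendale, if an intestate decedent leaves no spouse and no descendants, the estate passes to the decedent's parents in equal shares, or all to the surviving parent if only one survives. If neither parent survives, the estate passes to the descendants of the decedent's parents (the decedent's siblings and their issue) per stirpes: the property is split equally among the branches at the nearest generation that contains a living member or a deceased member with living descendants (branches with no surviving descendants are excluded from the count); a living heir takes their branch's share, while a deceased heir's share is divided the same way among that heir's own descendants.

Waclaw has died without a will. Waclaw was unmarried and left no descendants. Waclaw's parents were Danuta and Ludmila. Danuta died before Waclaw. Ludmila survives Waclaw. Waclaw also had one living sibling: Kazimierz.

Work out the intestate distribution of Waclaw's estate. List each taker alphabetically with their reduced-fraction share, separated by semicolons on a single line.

Only one parent, Ludmila, survives, so Ludmila takes the entire estate. The siblings take nothing because a surviving parent has priority.

Ludmila 1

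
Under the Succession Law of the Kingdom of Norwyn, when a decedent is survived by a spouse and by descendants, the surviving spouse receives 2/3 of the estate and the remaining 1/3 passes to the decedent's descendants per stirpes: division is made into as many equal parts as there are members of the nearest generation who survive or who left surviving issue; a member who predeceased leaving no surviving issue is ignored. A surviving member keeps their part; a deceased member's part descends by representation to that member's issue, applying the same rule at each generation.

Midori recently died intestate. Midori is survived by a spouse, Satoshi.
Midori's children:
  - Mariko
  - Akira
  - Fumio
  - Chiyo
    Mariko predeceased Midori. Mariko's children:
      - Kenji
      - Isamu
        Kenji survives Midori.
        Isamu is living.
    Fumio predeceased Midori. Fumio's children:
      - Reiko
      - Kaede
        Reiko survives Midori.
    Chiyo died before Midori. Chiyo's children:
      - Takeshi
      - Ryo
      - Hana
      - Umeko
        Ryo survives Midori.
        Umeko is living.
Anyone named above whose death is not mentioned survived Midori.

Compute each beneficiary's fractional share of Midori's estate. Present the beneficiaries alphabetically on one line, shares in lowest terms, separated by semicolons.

Akira 1/12; Hana 1/48; Isamu 1/24; Kaede 1/24; Kenji 1/24; Reiko 1/24; Ryo 1/48; Satoshi 2/3; Takeshi 1/48; Umeko 1/48

Satoshi, as surviving spouse, takes 2/3.
The remaining 1/3 passes to Midori's descendants per stirpes.
The 1/3 is divided into 4 equal shares of 1/12 among Mariko, Akira, Fumio, Chiyo.
Mariko predeceased; the 1/12 allotted to Mariko's branch passes to Mariko's issue by representation.
The 1/12 is divided into 2 equal shares of 1/24 among Kenji, Isamu.
Kenji is living and takes 1/24.
Isamu is living and takes 1/24.
Akira is living and takes 1/12.
Fumio predeceased; the 1/12 allotted to Fumio's branch passes to Fumio's issue by representation.
The 1/12 is divided into 2 equal shares of 1/24 among Reiko, Kaede.
Reiko is living and takes 1/24.
Kaede is living and takes 1/24.
Chiyo predeceased; the 1/12 allotted to Chiyo's branch passes to Chiyo's issue by representation.
The 1/12 is divided into 4 equal shares of 1/48 among Takeshi, Ryo, Hana, Umeko.
Takeshi is living and takes 1/48.
Ryo is living and takes 1/48.
Hana is living and takes 1/48.
Umeko is living and takes 1/48.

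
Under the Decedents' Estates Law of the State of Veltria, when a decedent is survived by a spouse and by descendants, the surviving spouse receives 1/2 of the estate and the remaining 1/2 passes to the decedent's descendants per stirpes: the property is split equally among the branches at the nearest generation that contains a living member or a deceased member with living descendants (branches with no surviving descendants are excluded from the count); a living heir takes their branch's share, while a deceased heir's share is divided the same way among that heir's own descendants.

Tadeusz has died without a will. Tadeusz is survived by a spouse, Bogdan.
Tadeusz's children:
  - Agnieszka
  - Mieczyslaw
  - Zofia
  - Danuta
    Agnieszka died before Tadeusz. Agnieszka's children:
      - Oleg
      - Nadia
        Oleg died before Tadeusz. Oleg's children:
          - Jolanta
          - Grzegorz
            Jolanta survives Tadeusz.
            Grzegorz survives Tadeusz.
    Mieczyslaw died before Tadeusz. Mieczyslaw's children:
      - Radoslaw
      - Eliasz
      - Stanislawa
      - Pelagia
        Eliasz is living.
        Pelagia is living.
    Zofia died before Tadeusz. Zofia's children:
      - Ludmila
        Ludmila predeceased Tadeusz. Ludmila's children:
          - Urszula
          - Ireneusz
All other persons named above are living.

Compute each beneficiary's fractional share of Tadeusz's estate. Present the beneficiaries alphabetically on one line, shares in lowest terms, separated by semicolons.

Bogdan, as surviving spouse, takes 1/2.
The remaining 1/2 passes to Tadeusz's descendants per stirpes.
The 1/2 is divided into 4 equal shares of 1/8 among Agnieszka, Mieczyslaw, Zofia, Danuta.
Agnieszka predeceased; the 1/8 allotted to Agnieszka's branch passes to Agnieszka's issue by representation.
The 1/8 is divided into 2 equal shares of 1/16 among Oleg, Nadia.
Oleg predeceased; the 1/16 allotted to Oleg's branch passes to Oleg's issue by representation.
The 1/16 is divided into 2 equal shares of 1/32 among Jolanta, Grzegorz.
Jolanta is living and takes 1/32.
Grzegorz is living and takes 1/32.
Nadia is living and takes 1/16.
Mieczyslaw predeceased; the 1/8 allotted to Mieczyslaw's branch passes to Mieczyslaw's issue by representation.
The 1/8 is divided into 4 equal shares of 1/32 among Radoslaw, Eliasz, Stanislawa, Pelagia.
Radoslaw is living and takes 1/32.
Eliasz is living and takes 1/32.
Stanislawa is living and takes 1/32.
Pelagia is living and takes 1/32.
Zofia predeceased; the 1/8 allotted to Zofia's branch passes to Zofia's issue by representation.
Ludmila's line is the sole branch at this level, so the full 1/8 passes to Ludmila's issue by representation.
The 1/8 is divided into 2 equal shares of 1/16 among Urszula, Ireneusz.
Urszula is living and takes 1/16.
Ireneusz is living and takes 1/16.
Danuta is living and takes 1/8.

Bogdan 1/2; Danuta 1/8; Eliasz 1/32; Grzegorz 1/32; Ireneusz 1/16; Jolanta 1/32; Nadia 1/16; Pelagia 1/32; Radoslaw 1/32; Stanislawa 1/32; Urszula 1/16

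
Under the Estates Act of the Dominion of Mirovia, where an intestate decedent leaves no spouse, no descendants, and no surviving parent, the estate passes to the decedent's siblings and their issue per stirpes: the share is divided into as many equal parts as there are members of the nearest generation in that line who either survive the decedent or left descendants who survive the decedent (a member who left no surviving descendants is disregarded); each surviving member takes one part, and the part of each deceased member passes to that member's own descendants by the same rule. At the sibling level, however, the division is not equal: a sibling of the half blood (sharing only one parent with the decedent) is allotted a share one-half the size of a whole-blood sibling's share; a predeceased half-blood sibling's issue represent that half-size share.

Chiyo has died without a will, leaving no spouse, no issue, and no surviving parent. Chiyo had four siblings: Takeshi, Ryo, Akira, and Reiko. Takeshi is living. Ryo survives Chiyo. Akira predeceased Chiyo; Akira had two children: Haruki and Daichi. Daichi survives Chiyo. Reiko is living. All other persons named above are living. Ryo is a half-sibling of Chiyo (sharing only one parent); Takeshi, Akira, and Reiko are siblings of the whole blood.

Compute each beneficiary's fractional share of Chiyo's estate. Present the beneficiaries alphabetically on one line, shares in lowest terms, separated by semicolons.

No spouse, descendants, or parent survives, so the estate passes to Chiyo's siblings per stirpes.
Half-blood siblings count for one-half the weight of whole-blood siblings at the initial division.
Dividing 1 in proportion to weights (total weight 7/2): Takeshi (weight 1) → 2/7; Ryo (weight 1/2) → 1/7; Akira (weight 1) → 2/7; Reiko (weight 1) → 2/7.
Takeshi is living and takes 2/7.
Ryo is living and takes 1/7.
Akira predeceased; the 2/7 allotted to Akira's branch passes to Akira's issue by representation.
The 2/7 is divided into 2 equal shares of 1/7 among Haruki, Daichi.
Haruki is living and takes 1/7.
Daichi is living and takes 1/7.
Reiko is living and takes 2/7.

Daichi 1/7; Haruki 1/7; Reiko 2/7; Ryo 1/7; Takeshi 2/7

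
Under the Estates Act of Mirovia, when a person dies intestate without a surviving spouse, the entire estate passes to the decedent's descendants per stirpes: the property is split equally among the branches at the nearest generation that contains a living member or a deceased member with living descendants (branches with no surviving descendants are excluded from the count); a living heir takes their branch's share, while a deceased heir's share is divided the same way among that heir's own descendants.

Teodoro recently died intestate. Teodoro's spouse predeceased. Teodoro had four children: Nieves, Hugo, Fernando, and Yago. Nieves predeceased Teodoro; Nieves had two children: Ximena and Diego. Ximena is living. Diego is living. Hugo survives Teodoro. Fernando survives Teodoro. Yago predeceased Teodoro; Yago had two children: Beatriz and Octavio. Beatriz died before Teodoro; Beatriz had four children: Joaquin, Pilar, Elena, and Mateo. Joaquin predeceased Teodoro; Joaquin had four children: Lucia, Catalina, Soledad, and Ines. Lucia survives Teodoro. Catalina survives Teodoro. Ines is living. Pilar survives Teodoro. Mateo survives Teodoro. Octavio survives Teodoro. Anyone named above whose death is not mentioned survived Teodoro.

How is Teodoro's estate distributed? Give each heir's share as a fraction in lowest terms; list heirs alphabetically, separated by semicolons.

There is no surviving spouse, so the entire estate passes to Teodoro's descendants per stirpes.
The estate is divided into 4 equal shares of 1/4 among Nieves, Hugo, Fernando, Yago.
Nieves predeceased; the 1/4 allotted to Nieves's branch passes to Nieves's issue by representation.
The 1/4 is divided into 2 equal shares of 1/8 among Ximena, Diego.
Ximena is living and takes 1/8.
Diego is living and takes 1/8.
Hugo is living and takes 1/4.
Fernando is living and takes 1/4.
Yago predeceased; the 1/4 allotted to Yago's branch passes to Yago's issue by representation.
The 1/4 is divided into 2 equal shares of 1/8 among Beatriz, Octavio.
Beatriz predeceased; the 1/8 allotted to Beatriz's branch passes to Beatriz's issue by representation.
The 1/8 is divided into 4 equal shares of 1/32 among Joaquin, Pilar, Elena, Mateo.
Joaquin predeceased; the 1/32 allotted to Joaquin's branch passes to Joaquin's issue by representation.
The 1/32 is divided into 4 equal shares of 1/128 among Lucia, Catalina, Soledad, Ines.
Lucia is living and takes 1/128.
Catalina is living and takes 1/128.
Soledad is living and takes 1/128.
Ines is living and takes 1/128.
Pilar is living and takes 1/32.
Elena is living and takes 1/32.
Mateo is living and takes 1/32.
Octavio is living and takes 1/8.

Catalina 1/128; Diego 1/8; Elena 1/32; Fernando 1/4; Hugo 1/4; Ines 1/128; Lucia 1/128; Mateo 1/32; Octavio 1/8; Pilar 1/32; Soledad 1/128; Ximena 1/8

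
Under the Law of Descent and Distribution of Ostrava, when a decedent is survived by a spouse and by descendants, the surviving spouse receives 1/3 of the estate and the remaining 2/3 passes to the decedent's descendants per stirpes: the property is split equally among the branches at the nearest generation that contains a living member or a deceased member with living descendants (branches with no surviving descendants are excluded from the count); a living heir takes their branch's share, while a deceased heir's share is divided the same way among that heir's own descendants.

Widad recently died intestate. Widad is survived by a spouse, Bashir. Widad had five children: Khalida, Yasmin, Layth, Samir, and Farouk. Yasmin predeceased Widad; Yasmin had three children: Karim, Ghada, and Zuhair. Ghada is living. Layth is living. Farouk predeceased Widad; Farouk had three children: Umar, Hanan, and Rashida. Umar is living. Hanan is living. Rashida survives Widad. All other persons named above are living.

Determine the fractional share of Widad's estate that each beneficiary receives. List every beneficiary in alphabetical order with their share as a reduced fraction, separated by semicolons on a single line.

Bashir, as surviving spouse, takes 1/3.
The remaining 2/3 passes to Widad's descendants per stirpes.
The 2/3 is divided into 5 equal shares of 2/15 among Khalida, Yasmin, Layth, Samir, Farouk.
Khalida is living and takes 2/15.
Yasmin predeceased; the 2/15 allotted to Yasmin's branch passes to Yasmin's issue by representation.
The 2/15 is divided into 3 equal shares of 2/45 among Karim, Ghada, Zuhair.
Karim is living and takes 2/45.
Ghada is living and takes 2/45.
Zuhair is living and takes 2/45.
Layth is living and takes 2/15.
Samir is living and takes 2/15.
Farouk predeceased; the 2/15 allotted to Farouk's branch passes to Farouk's issue by representation.
The 2/15 is divided into 3 equal shares of 2/45 among Umar, Hanan, Rashida.
Umar is living and takes 2/45.
Hanan is living and takes 2/45.
Rashida is living and takes 2/45.

Bashir 1/3; Ghada 2/45; Hanan 2/45; Karim 2/45; Khalida 2/15; Layth 2/15; Rashida 2/45; Samir 2/15; Umar 2/45; Zuhair 2/45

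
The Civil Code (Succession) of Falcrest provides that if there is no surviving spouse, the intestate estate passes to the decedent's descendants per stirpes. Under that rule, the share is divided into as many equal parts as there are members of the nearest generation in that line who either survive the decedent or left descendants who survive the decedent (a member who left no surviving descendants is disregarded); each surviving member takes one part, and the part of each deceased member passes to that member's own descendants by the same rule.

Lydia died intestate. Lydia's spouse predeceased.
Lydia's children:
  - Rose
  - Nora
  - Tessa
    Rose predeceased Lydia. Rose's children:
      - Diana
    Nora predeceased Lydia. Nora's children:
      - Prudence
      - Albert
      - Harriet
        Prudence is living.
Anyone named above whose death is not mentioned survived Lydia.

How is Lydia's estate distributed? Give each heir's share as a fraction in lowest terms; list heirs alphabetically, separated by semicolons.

Albert 1/9; Diana 1/3; Harriet 1/9; Prudence 1/9; Tessa 1/3

There is no surviving spouse, so the entire estate passes to Lydia's descendants per stirpes.
The estate is divided into 3 equal shares of 1/3 among Rose, Nora, Tessa.
Rose predeceased; the 1/3 allotted to Rose's branch passes to Rose's issue by representation.
Diana is the sole taker at this level and receives the full 1/3.
Nora predeceased; the 1/3 allotted to Nora's branch passes to Nora's issue by representation.
The 1/3 is divided into 3 equal shares of 1/9 among Prudence, Albert, Harriet.
Prudence is living and takes 1/9.
Albert is living and takes 1/9.
Harriet is living and takes 1/9.
Tessa is living and takes 1/3.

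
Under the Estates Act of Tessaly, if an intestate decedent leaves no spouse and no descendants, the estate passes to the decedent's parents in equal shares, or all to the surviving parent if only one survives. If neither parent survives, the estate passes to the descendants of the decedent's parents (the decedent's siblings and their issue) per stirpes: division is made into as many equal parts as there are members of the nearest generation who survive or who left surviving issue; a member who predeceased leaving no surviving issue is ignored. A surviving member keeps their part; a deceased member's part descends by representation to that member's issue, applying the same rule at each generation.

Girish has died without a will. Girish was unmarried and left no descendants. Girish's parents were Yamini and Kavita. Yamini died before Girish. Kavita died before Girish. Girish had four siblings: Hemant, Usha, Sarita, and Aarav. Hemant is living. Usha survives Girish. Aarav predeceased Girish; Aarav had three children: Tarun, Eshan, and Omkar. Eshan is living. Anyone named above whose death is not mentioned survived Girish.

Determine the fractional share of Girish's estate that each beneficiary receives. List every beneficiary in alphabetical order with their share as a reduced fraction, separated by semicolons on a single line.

Eshan 1/12; Hemant 1/4; Omkar 1/12; Sarita 1/4; Tarun 1/12; Usha 1/4

Neither parent survives and there are no descendants, so the estate passes to Girish's siblings and their issue per stirpes.
The estate is divided into 4 equal shares of 1/4 among Hemant, Usha, Sarita, Aarav.
Hemant is living and takes 1/4.
Usha is living and takes 1/4.
Sarita is living and takes 1/4.
Aarav predeceased; the 1/4 allotted to Aarav's branch passes to Aarav's issue by representation.
The 1/4 is divided into 3 equal shares of 1/12 among Tarun, Eshan, Omkar.
Tarun is living and takes 1/12.
Eshan is living and takes 1/12.
Omkar is living and takes 1/12.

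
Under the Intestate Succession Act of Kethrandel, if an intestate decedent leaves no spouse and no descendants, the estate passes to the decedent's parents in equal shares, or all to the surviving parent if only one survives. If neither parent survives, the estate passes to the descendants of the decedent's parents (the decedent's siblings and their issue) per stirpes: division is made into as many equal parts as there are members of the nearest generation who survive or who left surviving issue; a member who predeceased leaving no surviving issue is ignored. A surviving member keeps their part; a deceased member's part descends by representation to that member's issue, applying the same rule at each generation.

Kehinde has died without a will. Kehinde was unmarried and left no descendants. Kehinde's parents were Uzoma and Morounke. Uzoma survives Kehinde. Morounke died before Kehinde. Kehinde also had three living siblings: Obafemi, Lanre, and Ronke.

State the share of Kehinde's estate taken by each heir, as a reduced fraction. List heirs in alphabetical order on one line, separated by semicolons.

Only one parent, Uzoma, survives, so Uzoma takes the entire estate. The siblings take nothing because a surviving parent has priority.

Uzoma 1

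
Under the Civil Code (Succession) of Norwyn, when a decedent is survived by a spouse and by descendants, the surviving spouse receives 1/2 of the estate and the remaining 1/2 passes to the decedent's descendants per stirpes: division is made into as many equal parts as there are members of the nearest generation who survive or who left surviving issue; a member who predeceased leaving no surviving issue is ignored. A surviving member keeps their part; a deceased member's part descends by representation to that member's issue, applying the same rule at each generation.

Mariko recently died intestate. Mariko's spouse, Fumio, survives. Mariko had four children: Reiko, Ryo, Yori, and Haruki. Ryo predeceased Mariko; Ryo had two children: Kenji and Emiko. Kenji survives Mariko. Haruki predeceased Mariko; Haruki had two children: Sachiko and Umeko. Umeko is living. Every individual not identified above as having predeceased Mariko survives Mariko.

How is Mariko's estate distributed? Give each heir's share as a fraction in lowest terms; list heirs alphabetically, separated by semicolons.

Emiko 1/16; Fumio 1/2; Kenji 1/16; Reiko 1/8; Sachiko 1/16; Umeko 1/16; Yori 1/8

Fumio, as surviving spouse, takes 1/2.
The remaining 1/2 passes to Mariko's descendants per stirpes.
The 1/2 is divided into 4 equal shares of 1/8 among Reiko, Ryo, Yori, Haruki.
Reiko is living and takes 1/8.
Ryo predeceased; the 1/8 allotted to Ryo's branch passes to Ryo's issue by representation.
The 1/8 is divided into 2 equal shares of 1/16 among Kenji, Emiko.
Kenji is living and takes 1/16.
Emiko is living and takes 1/16.
Yori is living and takes 1/8.
Haruki predeceased; the 1/8 allotted to Haruki's branch passes to Haruki's issue by representation.
The 1/8 is divided into 2 equal shares of 1/16 among Sachiko, Umeko.
Sachiko is living and takes 1/16.
Umeko is living and takes 1/16.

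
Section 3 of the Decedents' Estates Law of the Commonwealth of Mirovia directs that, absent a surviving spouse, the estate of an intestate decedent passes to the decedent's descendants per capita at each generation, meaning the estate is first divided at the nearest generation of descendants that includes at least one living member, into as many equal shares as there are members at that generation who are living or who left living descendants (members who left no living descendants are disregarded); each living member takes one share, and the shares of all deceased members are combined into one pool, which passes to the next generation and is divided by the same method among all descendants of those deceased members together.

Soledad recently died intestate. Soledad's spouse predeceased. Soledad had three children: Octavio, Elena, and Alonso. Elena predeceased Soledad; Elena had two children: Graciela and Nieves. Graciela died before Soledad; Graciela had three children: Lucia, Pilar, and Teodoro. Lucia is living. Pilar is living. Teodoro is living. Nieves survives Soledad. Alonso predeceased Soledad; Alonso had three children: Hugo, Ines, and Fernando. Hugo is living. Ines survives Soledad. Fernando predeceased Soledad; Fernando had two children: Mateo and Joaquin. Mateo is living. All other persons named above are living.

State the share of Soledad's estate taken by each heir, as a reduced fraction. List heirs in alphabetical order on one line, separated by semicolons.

Hugo 2/15; Ines 2/15; Joaquin 4/75; Lucia 4/75; Mateo 4/75; Nieves 2/15; Octavio 1/3; Pilar 4/75; Teodoro 4/75

There is no surviving spouse, so the entire estate passes to Soledad's descendants per capita at each generation.
At generation 1 (Octavio, Elena, Alonso) there are 3 shares of (1)/3 = 1/3 each.
Living: Octavio — each takes 1/3.
Deceased: Elena and Alonso. Their combined 2/3 is pooled and carried to generation 2.
At generation 2 (Graciela, Nieves, Hugo, Ines, Fernando) there are 5 shares of (2/3)/5 = 2/15 each.
Living: Nieves, Hugo, and Ines — each takes 2/15.
Deceased: Graciela and Fernando. Their combined 4/15 is pooled and carried to generation 3.
At generation 3 (Lucia, Pilar, Teodoro, Mateo, Joaquin) there are 5 shares of (4/15)/5 = 4/75 each.
Living: Lucia, Pilar, Teodoro, Mateo, and Joaquin — each takes 4/75.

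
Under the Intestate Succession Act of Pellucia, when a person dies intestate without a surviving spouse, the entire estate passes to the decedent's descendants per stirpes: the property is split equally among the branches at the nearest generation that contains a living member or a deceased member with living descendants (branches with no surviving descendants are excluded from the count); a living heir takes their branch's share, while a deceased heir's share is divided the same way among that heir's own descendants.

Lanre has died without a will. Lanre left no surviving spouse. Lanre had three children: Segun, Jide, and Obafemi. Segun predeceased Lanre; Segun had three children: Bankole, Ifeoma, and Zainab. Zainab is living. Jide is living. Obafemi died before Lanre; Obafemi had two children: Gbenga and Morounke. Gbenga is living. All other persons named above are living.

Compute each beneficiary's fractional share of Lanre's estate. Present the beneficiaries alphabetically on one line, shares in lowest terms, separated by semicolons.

Bankole 1/9; Gbenga 1/6; Ifeoma 1/9; Jide 1/3; Morounke 1/6; Zainab 1/9

There is no surviving spouse, so the entire estate passes to Lanre's descendants per stirpes.
The estate is divided into 3 equal shares of 1/3 among Segun, Jide, Obafemi.
Segun predeceased; the 1/3 allotted to Segun's branch passes to Segun's issue by representation.
The 1/3 is divided into 3 equal shares of 1/9 among Bankole, Ifeoma, Zainab.
Bankole is living and takes 1/9.
Ifeoma is living and takes 1/9.
Zainab is living and takes 1/9.
Jide is living and takes 1/3.
Obafemi predeceased; the 1/3 allotted to Obafemi's branch passes to Obafemi's issue by representation.
The 1/3 is divided into 2 equal shares of 1/6 among Gbenga, Morounke.
Gbenga is living and takes 1/6.
Morounke is living and takes 1/6.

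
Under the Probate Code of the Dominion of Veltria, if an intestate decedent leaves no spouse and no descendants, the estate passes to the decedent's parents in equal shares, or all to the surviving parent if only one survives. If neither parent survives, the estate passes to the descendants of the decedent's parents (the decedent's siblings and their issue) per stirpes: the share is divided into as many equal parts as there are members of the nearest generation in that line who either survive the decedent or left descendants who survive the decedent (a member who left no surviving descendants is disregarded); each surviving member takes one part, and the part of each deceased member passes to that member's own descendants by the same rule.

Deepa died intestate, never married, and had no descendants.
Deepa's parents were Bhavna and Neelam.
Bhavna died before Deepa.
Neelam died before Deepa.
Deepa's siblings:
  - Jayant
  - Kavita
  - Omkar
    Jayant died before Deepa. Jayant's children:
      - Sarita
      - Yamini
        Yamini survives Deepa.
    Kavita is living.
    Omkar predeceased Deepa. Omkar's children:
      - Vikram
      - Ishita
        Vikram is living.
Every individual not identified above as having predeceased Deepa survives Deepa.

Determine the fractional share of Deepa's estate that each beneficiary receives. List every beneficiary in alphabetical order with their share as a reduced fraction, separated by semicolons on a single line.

Neither parent survives and there are no descendants, so the estate passes to Deepa's siblings and their issue per stirpes.
The estate is divided into 3 equal shares of 1/3 among Jayant, Kavita, Omkar.
Jayant predeceased; the 1/3 allotted to Jayant's branch passes to Jayant's issue by representation.
The 1/3 is divided into 2 equal shares of 1/6 among Sarita, Yamini.
Sarita is living and takes 1/6.
Yamini is living and takes 1/6.
Kavita is living and takes 1/3.
Omkar predeceased; the 1/3 allotted to Omkar's branch passes to Omkar's issue by representation.
The 1/3 is divided into 2 equal shares of 1/6 among Vikram, Ishita.
Vikram is living and takes 1/6.
Ishita is living and takes 1/6.

Ishita 1/6; Kavita 1/3; Sarita 1/6; Vikram 1/6; Yamini 1/6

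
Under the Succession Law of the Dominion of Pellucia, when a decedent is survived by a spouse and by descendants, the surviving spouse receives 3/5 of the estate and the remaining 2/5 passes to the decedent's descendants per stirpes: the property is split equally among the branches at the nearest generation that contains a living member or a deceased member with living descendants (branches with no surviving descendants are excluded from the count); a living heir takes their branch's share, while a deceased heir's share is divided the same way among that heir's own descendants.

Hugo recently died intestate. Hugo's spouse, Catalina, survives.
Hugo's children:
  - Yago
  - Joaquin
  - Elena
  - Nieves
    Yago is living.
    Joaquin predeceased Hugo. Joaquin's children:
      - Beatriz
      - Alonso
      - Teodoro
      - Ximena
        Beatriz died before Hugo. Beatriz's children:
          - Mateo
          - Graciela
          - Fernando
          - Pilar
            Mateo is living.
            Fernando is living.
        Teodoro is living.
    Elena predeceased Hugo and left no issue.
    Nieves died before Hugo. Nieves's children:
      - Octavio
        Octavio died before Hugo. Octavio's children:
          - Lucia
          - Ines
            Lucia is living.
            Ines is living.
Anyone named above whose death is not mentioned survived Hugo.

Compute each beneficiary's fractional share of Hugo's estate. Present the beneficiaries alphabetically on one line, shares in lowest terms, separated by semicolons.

Catalina, as surviving spouse, takes 3/5.
The remaining 2/5 passes to Hugo's descendants per stirpes.
Elena left no surviving issue, so that branch lapses and is disregarded.
The 2/5 is divided into 3 equal shares of 2/15 among Yago, Joaquin, Nieves.
Yago is living and takes 2/15.
Joaquin predeceased; the 2/15 allotted to Joaquin's branch passes to Joaquin's issue by representation.
The 2/15 is divided into 4 equal shares of 1/30 among Beatriz, Alonso, Teodoro, Ximena.
Beatriz predeceased; the 1/30 allotted to Beatriz's branch passes to Beatriz's issue by representation.
The 1/30 is divided into 4 equal shares of 1/120 among Mateo, Graciela, Fernando, Pilar.
Mateo is living and takes 1/120.
Graciela is living and takes 1/120.
Fernando is living and takes 1/120.
Pilar is living and takes 1/120.
Alonso is living and takes 1/30.
Teodoro is living and takes 1/30.
Ximena is living and takes 1/30.
Nieves predeceased; the 2/15 allotted to Nieves's branch passes to Nieves's issue by representation.
Octavio's line is the sole branch at this level, so the full 2/15 passes to Octavio's issue by representation.
The 2/15 is divided into 2 equal shares of 1/15 among Lucia, Ines.
Lucia is living and takes 1/15.
Ines is living and takes 1/15.

Alonso 1/30; Catalina 3/5; Fernando 1/120; Graciela 1/120; Ines 1/15; Lucia 1/15; Mateo 1/120; Pilar 1/120; Teodoro 1/30; Ximena 1/30; Yago 2/15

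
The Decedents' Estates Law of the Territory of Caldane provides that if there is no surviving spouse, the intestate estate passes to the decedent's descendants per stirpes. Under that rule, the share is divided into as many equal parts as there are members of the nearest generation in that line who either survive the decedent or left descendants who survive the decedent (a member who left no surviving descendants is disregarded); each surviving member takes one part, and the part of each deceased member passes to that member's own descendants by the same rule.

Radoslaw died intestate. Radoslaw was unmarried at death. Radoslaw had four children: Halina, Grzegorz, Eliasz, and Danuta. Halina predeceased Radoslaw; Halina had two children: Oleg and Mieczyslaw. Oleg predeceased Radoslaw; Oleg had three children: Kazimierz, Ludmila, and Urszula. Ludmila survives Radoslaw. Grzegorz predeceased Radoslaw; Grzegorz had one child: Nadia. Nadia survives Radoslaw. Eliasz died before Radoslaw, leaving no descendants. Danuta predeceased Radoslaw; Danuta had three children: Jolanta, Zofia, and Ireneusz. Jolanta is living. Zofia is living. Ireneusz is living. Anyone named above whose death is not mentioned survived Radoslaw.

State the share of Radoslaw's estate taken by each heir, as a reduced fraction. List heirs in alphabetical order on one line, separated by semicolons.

There is no surviving spouse, so the entire estate passes to Radoslaw's descendants per stirpes.
Eliasz left no surviving issue, so that branch lapses and is disregarded.
The estate is divided into 3 equal shares of 1/3 among Halina, Grzegorz, Danuta.
Halina predeceased; the 1/3 allotted to Halina's branch passes to Halina's issue by representation.
The 1/3 is divided into 2 equal shares of 1/6 among Oleg, Mieczyslaw.
Oleg predeceased; the 1/6 allotted to Oleg's branch passes to Oleg's issue by representation.
The 1/6 is divided into 3 equal shares of 1/18 among Kazimierz, Ludmila, Urszula.
Kazimierz is living and takes 1/18.
Ludmila is living and takes 1/18.
Urszula is living and takes 1/18.
Mieczyslaw is living and takes 1/6.
Grzegorz predeceased; the 1/3 allotted to Grzegorz's branch passes to Grzegorz's issue by representation.
Nadia is the sole taker at this level and receives the full 1/3.
Danuta predeceased; the 1/3 allotted to Danuta's branch passes to Danuta's issue by representation.
The 1/3 is divided into 3 equal shares of 1/9 among Jolanta, Zofia, Ireneusz.
Jolanta is living and takes 1/9.
Zofia is living and takes 1/9.
Ireneusz is living and takes 1/9.

Ireneusz 1/9; Jolanta 1/9; Kazimierz 1/18; Ludmila 1/18; Mieczyslaw 1/6; Nadia 1/3; Urszula 1/18; Zofia 1/9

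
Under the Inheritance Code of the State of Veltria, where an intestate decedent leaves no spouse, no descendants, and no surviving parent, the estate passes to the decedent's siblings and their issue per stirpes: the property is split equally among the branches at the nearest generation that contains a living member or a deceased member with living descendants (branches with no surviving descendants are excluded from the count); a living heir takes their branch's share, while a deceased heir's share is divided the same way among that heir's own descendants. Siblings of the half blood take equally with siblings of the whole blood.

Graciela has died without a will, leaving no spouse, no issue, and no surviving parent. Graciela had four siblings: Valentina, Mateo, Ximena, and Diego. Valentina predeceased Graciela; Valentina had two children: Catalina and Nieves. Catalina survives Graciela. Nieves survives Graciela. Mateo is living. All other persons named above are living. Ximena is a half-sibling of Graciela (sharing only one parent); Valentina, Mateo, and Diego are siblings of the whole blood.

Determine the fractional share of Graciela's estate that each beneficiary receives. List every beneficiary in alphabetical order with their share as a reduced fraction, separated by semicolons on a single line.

Catalina 1/8; Diego 1/4; Mateo 1/4; Nieves 1/8; Ximena 1/4

No spouse, descendants, or parent survives, so the estate passes to Graciela's siblings per stirpes.
Half-blood and whole-blood siblings take equally under the stated rule.
The estate is divided into 4 equal shares of 1/4 among Valentina, Mateo, Ximena, Diego.
Valentina predeceased; the 1/4 allotted to Valentina's branch passes to Valentina's issue by representation.
The 1/4 is divided into 2 equal shares of 1/8 among Catalina, Nieves.
Catalina is living and takes 1/8.
Nieves is living and takes 1/8.
Mateo is living and takes 1/4.
Ximena is living and takes 1/4.
Diego is living and takes 1/4.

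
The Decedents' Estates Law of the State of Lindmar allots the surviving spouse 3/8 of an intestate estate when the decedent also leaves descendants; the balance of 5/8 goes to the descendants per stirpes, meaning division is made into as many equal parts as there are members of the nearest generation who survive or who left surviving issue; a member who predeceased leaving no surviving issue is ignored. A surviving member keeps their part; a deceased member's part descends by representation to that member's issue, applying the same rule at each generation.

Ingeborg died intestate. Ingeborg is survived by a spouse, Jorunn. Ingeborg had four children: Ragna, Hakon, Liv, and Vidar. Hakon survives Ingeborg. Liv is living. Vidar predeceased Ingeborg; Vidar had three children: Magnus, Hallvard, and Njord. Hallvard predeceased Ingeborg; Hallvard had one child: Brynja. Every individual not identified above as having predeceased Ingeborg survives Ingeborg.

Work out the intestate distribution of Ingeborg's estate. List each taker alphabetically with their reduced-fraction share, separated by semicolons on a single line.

Jorunn, as surviving spouse, takes 3/8.
The remaining 5/8 passes to Ingeborg's descendants per stirpes.
The 5/8 is divided into 4 equal shares of 5/32 among Ragna, Hakon, Liv, Vidar.
Ragna is living and takes 5/32.
Hakon is living and takes 5/32.
Liv is living and takes 5/32.
Vidar predeceased; the 5/32 allotted to Vidar's branch passes to Vidar's issue by representation.
The 5/32 is divided into 3 equal shares of 5/96 among Magnus, Hallvard, Njord.
Magnus is living and takes 5/96.
Hallvard predeceased; the 5/96 allotted to Hallvard's branch passes to Hallvard's issue by representation.
Brynja is the sole taker at this level and receives the full 5/96.
Njord is living and takes 5/96.

Brynja 5/96; Hakon 5/32; Jorunn 3/8; Liv 5/32; Magnus 5/96; Njord 5/96; Ragna 5/32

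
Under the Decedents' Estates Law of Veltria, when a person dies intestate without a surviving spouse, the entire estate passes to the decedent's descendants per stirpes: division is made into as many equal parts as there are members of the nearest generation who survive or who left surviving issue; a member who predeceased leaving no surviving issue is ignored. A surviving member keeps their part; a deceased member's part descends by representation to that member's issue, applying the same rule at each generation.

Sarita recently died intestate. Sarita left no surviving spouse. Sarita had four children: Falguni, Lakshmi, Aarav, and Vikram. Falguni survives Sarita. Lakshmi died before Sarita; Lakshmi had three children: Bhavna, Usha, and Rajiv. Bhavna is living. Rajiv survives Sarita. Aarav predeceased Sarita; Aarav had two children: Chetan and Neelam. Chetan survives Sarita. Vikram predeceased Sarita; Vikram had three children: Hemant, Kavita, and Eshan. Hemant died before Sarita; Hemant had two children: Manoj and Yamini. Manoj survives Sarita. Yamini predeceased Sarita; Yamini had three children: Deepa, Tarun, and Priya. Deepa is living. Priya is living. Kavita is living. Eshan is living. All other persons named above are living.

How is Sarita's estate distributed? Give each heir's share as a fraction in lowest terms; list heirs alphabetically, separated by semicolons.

There is no surviving spouse, so the entire estate passes to Sarita's descendants per stirpes.
The estate is divided into 4 equal shares of 1/4 among Falguni, Lakshmi, Aarav, Vikram.
Falguni is living and takes 1/4.
Lakshmi predeceased; the 1/4 allotted to Lakshmi's branch passes to Lakshmi's issue by representation.
The 1/4 is divided into 3 equal shares of 1/12 among Bhavna, Usha, Rajiv.
Bhavna is living and takes 1/12.
Usha is living and takes 1/12.
Rajiv is living and takes 1/12.
Aarav predeceased; the 1/4 allotted to Aarav's branch passes to Aarav's issue by representation.
The 1/4 is divided into 2 equal shares of 1/8 among Chetan, Neelam.
Chetan is living and takes 1/8.
Neelam is living and takes 1/8.
Vikram predeceased; the 1/4 allotted to Vikram's branch passes to Vikram's issue by representation.
The 1/4 is divided into 3 equal shares of 1/12 among Hemant, Kavita, Eshan.
Hemant predeceased; the 1/12 allotted to Hemant's branch passes to Hemant's issue by representation.
The 1/12 is divided into 2 equal shares of 1/24 among Manoj, Yamini.
Manoj is living and takes 1/24.
Yamini predeceased; the 1/24 allotted to Yamini's branch passes to Yamini's issue by representation.
The 1/24 is divided into 3 equal shares of 1/72 among Deepa, Tarun, Priya.
Deepa is living and takes 1/72.
Tarun is living and takes 1/72.
Priya is living and takes 1/72.
Kavita is living and takes 1/12.
Eshan is living and takes 1/12.

Bhavna 1/12; Chetan 1/8; Deepa 1/72; Eshan 1/12; Falguni 1/4; Kavita 1/12; Manoj 1/24; Neelam 1/8; Priya 1/72; Rajiv 1/12; Tarun 1/72; Usha 1/12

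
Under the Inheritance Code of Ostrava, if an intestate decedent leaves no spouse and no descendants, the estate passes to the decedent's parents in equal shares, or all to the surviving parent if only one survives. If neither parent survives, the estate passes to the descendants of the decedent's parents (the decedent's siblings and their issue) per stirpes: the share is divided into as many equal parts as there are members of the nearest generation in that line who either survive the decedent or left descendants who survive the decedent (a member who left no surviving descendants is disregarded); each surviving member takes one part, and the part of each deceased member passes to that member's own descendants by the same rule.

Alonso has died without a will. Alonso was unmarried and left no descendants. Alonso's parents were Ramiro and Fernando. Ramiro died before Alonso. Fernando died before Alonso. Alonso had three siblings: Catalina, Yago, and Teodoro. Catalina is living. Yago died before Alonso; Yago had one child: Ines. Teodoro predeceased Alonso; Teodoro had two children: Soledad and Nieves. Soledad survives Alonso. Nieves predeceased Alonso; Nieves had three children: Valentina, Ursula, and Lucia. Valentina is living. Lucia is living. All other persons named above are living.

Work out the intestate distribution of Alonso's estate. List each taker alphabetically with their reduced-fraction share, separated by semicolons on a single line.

Neither parent survives and there are no descendants, so the estate passes to Alonso's siblings and their issue per stirpes.
The estate is divided into 3 equal shares of 1/3 among Catalina, Yago, Teodoro.
Catalina is living and takes 1/3.
Yago predeceased; the 1/3 allotted to Yago's branch passes to Yago's issue by representation.
Ines is the sole taker at this level and receives the full 1/3.
Teodoro predeceased; the 1/3 allotted to Teodoro's branch passes to Teodoro's issue by representation.
The 1/3 is divided into 2 equal shares of 1/6 among Soledad, Nieves.
Soledad is living and takes 1/6.
Nieves predeceased; the 1/6 allotted to Nieves's branch passes to Nieves's issue by representation.
The 1/6 is divided into 3 equal shares of 1/18 among Valentina, Ursula, Lucia.
Valentina is living and takes 1/18.
Ursula is living and takes 1/18.
Lucia is living and takes 1/18.

Catalina 1/3; Ines 1/3; Lucia 1/18; Soledad 1/6; Ursula 1/18; Valentina 1/18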